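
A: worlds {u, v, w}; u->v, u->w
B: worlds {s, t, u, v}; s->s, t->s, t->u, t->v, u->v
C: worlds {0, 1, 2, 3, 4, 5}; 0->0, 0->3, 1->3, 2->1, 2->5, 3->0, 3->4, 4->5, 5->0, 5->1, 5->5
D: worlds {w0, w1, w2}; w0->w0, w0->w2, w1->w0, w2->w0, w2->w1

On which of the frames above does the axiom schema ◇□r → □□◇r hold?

A, D

The schema corresponds to a generalized confluence (Geach) condition: ∀x ∀y ∀z ((xRy ∧ xR²z) → ∃w (yRw ∧ zRw)).
A: condition met.
B: fails — tRs, tR²v but no w with sRw and vRw.
C: fails — 0R0, 0R²4 but no w with 0Rw and 4Rw.
D: condition met.
Valid on: A, D.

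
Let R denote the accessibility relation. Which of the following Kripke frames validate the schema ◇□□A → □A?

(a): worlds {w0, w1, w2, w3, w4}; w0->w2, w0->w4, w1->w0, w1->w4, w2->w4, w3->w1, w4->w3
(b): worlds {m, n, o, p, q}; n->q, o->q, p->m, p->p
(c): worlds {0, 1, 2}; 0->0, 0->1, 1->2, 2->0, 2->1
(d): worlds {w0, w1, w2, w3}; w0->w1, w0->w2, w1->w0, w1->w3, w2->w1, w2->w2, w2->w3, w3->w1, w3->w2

(c)

The schema corresponds to a generalized confluence (Geach) condition: ∀x ∀y ∀z ((xRy ∧ xRz) → ∃w (yR²w ∧ z = w)).
(a): fails — w0Rw2, w0Rw2 but no w with w2R²w and w2=w.
(b): fails — nRq, nRq but no w with qR²w and q=w.
(c): condition met.
(d): fails — w2Rw1, w2Rw3 but no w with w1R²w and w3=w.
Valid on: (c).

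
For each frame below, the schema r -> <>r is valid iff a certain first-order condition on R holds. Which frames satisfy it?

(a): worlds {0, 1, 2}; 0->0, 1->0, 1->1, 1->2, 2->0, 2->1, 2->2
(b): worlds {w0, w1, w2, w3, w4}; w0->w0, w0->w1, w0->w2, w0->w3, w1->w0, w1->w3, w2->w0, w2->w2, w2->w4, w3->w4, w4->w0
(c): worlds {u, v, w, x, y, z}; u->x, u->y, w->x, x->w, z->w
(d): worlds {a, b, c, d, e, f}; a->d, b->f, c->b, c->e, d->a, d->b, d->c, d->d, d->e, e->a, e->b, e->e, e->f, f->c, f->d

Frame correspondent (Sahlqvist): forall x Rxx — i.e. reflexivity.
(a): satisfies the condition.
(b): fails — world w1 does not see itself.
(c): fails — world u does not see itself.
(d): fails — world a does not see itself.

(a)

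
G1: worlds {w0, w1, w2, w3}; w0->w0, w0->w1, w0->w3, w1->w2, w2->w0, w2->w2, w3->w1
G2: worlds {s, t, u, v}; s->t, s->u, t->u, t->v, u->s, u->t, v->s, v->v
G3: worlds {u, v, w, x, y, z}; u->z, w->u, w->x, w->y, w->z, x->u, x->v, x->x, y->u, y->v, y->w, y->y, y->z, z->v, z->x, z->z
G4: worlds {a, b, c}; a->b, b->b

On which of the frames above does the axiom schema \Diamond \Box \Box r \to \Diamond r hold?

This is the axiom for a generalized confluence (Geach) condition; its first-order frame correspondent is \forall x \forall y (xRy \to \exists w (y R^2 w \wedge xRw)).
G1: fails — w0Rw3 but no w with w3R²w and w0Rw.
G2: ✓.
G3: fails — xRv but no t with vR²t and xRt.
G4: ✓.

G2, G4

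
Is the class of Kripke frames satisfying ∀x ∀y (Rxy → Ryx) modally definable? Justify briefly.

Yes — defined by q → □◇q

Yes: it is symmetry, defined by the B schema q → □◇q.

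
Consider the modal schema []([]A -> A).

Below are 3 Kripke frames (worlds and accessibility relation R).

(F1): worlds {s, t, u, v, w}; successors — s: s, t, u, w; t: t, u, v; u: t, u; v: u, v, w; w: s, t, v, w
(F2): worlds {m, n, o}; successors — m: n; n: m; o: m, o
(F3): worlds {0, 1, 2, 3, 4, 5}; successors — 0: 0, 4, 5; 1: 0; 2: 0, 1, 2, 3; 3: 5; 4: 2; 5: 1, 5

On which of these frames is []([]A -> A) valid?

The schema corresponds to shift-reflexivity: forall x forall y (Rxy -> Ryy).
(F1): satisfies the condition.
(F2): fails — Rom but not Rmm.
(F3): fails — R51 but not R11.

(F1)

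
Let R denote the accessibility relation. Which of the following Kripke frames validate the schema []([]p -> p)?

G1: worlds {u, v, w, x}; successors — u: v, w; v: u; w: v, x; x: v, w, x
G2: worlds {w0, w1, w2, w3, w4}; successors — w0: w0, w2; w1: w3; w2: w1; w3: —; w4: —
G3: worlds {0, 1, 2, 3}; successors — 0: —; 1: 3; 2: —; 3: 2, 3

none

Frame correspondent (Sahlqvist): forall x forall y (Rxy -> Ryy) — i.e. shift-reflexivity.
G1: fails — Ruv but not Rvv.
G2: fails — Rw0w2 but not Rw2w2.
G3: fails — R32 but not R22.
Valid on no frame.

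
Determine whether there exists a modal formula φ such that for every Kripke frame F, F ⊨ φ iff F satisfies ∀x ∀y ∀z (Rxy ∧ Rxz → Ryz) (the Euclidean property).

This is a Sahlqvist condition; the 5 axiom ◇q → □◇q defines it.
Suppose ◇q→□◇q is valid. Take Rxy, Rxz and set V(q)={y}. Then ◇q at x, so □◇q at x, so ◇q at z, so some w with Rzw has q; w=y, i.e. Rzy. By symmetry of the argument, Ryz.

Definable; ◇q → □◇q defines it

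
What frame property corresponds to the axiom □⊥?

emptiness of R

□⊥ is valid iff no world has any successor (otherwise □⊥ fails at any world with one).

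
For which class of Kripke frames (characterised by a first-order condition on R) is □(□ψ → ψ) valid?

Suppose □(□ψ→ψ) is valid. Take Rxy and set V(ψ)={w : Ryw}. Then at y, □ψ holds; since □(□ψ→ψ) at x, □ψ→ψ at y, so ψ at y, i.e. Ryy.
The converse is a direct semantic check.
Frame condition: ∀x ∀y (Rxy → Ryy).

shift-reflexivity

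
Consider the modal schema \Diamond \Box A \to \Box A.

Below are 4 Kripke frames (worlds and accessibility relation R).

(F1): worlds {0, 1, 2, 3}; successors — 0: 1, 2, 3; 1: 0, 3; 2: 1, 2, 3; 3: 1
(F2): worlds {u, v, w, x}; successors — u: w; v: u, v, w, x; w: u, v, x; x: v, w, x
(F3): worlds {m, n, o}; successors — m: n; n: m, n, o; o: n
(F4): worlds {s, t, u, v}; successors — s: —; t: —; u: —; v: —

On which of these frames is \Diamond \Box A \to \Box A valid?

(F4)

The schema corresponds to the Euclidean property: \forall x \forall y \forall z (Rxy \wedge Rxz \to Ryz).
(F1): fails — R01 and R02 but not R12.
(F2): fails — Ruw and Ruw but not Rww.
(F3): fails — Rno and Rno but not Roo.
(F4): ✓.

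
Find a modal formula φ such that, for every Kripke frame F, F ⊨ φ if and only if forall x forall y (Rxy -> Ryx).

The condition is symmetry. The B schema p → □◇p defines it.

p → □◇p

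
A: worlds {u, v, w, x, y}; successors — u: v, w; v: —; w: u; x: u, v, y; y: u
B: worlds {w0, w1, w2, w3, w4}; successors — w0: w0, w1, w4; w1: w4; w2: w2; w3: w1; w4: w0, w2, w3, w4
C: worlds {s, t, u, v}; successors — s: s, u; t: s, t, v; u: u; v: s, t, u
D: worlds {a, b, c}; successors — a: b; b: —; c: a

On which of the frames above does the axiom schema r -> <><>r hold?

C

The schema corresponds to a generalized confluence (Geach) condition: forall x exists w (x = w & x R^2 w).
A: fails — at v but no t with v=t and vR²t.
B: fails — at w1 but no w with w1=w and w1R²w.
C: ✓.
D: fails — at a but no w with a=w and aR²w.
Valid on: C.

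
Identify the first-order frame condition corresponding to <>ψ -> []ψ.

Suppose ◇ψ→□ψ is valid. Take Rxy, Rxz and set V(ψ)={y}. Then ◇ψ at x, so □ψ at x, so ψ at z, i.e. z=y.
Conversely, on a frame with partial functionality the schema holds at every world under every valuation.
Frame condition: forall x forall y forall z (Rxy & Rxz -> y = z).

Partial functionality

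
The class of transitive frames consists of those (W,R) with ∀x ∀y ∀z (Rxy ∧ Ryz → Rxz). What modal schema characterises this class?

□p → □□p

This is transitivity; the standard corresponding axiom is 4: □p → □□p.
Suppose □p→□□p is valid. Take Rxy, Ryz and set V(p)={w : Rxw}. Then □p at x, so □□p at x, so □p at y, so p at z, i.e. Rxz.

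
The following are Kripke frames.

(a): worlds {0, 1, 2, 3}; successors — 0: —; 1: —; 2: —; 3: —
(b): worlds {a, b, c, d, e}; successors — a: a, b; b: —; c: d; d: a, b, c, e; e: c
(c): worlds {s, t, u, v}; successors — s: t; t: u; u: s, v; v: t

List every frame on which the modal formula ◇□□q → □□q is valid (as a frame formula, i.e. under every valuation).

This is the axiom for a generalized confluence (Geach) condition; its first-order frame correspondent is ∀x ∀y ∀z ((xRy ∧ xR²z) → ∃w (yR²w ∧ z = w)).
(a): ✓.
(b): fails — aRb, aR²a but no w with bR²w and a=w.
(c): fails — sRt, sR²u but no w with tR²w and u=w.

(a)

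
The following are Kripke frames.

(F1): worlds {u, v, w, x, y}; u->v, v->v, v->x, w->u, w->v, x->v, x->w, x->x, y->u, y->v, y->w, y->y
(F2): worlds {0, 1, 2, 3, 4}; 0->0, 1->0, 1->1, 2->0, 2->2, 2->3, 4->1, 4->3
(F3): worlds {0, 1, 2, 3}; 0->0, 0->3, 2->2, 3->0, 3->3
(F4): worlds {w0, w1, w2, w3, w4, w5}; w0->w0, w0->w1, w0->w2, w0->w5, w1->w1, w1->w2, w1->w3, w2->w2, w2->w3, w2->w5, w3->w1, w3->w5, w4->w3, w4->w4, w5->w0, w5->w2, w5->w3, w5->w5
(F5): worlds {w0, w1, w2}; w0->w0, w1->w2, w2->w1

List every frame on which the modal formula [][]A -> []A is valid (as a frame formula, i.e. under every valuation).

(F3), (F4)

Frame correspondent (Sahlqvist): forall x forall y (Rxy -> exists z (Rxz & Rzy)) — i.e. density.
(F1): fails — Rwu but no z with Rwz and Rzu.
(F2): fails — R43 but no z with R4z and Rz3.
(F3): holds.
(F4): holds.
(F5): fails — Rw1w2 but no z with Rw1z and Rzw2.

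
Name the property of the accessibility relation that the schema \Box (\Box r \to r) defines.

Shift-reflexivity

Suppose □(□r→r) is valid. Take Rxy and set V(r)={w : Ryw}. Then at y, □r holds; since □(□r→r) at x, □r→r at y, so r at y, i.e. Ryy.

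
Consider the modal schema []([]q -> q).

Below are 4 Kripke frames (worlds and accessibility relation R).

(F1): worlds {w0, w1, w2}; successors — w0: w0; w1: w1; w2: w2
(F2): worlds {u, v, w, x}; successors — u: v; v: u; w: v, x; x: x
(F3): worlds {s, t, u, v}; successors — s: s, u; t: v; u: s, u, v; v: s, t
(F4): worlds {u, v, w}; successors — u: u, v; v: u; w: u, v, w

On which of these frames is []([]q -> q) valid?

Frame correspondent (Sahlqvist): forall x forall y (Rxy -> Ryy) — i.e. shift-reflexivity.
(F1): ✓.
(F2): fails — Ruv but not Rvv.
(F3): fails — Ruv but not Rvv.
(F4): fails — Ruv but not Rvv.

(F1)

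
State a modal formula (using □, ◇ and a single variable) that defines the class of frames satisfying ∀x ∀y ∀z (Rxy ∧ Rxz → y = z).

◇p → □p

The condition is partial functionality. The CD schema ◇p → □p defines it.
Suppose ◇p→□p is valid. Take Rxy, Rxz and set V(p)={y}. Then ◇p at x, so □p at x, so p at z, i.e. z=y.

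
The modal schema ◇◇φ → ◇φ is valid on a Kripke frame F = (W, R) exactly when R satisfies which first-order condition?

Transitivity

This is frame-equivalent to □φ → □□φ (substitute ¬φ for φ and contrapose).
Suppose □φ→□□φ is valid. Take Rxy, Ryz and set V(φ)={w : Rxw}. Then □φ at x, so □□φ at x, so □φ at y, so φ at z, i.e. Rxz.
Conversely, any frame satisfying ∀x ∀y ∀z (Rxy ∧ Ryz → Rxz) validates the schema.
So the correspondent is transitivity.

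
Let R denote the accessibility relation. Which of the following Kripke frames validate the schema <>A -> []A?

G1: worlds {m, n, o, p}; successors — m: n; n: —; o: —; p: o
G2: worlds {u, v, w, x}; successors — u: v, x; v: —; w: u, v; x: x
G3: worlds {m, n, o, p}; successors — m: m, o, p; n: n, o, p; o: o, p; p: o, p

Frame correspondent (Sahlqvist): forall x forall y forall z (Rxy & Rxz -> y = z) — i.e. partial functionality.
G1: ✓.
G2: fails — u sees both v and x.
G3: fails — m sees both m and o.

G1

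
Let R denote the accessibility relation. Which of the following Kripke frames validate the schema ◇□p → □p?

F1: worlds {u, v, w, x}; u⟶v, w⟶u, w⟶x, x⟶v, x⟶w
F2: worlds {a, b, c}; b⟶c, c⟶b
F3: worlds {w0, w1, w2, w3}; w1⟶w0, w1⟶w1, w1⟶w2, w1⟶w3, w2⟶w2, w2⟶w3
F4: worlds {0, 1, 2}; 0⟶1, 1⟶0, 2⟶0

none

Frame correspondent (Sahlqvist): ∀x ∀y ∀z (Rxy ∧ Rxz → Ryz) — i.e. the Euclidean property.
F1: fails — Ruv and Ruv but not Rvv.
F2: fails — Rbc and Rbc but not Rcc.
F3: fails — Rw1w2 and Rw1w1 but not Rw2w1.
F4: fails — R01 and R01 but not R11.
Valid on no frame.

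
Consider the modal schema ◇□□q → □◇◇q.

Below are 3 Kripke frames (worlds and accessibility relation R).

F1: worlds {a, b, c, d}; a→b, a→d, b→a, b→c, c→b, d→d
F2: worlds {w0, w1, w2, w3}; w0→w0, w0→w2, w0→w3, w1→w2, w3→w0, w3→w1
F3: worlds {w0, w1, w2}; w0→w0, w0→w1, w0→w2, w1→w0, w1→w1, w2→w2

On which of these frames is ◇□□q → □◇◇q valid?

F1, F3

Frame correspondent (Sahlqvist): ∀x ∀y ∀z ((xRy ∧ xRz) → ∃w (yR²w ∧ zR²w)) — i.e. a generalized confluence (Geach) condition.
F1: condition met.
F2: fails — w0Rw0, w0Rw2 but no w with w0R²w and w2R²w.
F3: condition met.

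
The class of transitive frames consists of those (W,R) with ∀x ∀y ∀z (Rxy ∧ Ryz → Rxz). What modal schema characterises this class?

□ψ → □□ψ

The condition is transitivity. The 4 schema □ψ → □□ψ defines it.
Suppose □ψ→□□ψ is valid. Take Rxy, Ryz and set V(ψ)={w : Rxw}. Then □ψ at x, so □□ψ at x, so □ψ at y, so ψ at z, i.e. Rxz.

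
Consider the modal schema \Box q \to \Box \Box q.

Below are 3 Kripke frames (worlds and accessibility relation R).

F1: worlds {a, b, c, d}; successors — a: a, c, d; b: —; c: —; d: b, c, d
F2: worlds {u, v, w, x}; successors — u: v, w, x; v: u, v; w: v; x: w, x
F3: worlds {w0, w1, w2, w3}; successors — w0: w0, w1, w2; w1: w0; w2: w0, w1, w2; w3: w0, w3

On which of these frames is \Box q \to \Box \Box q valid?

The schema corresponds to transitivity: \forall x \forall y \forall z (Rxy \wedge Ryz \to Rxz).
F1: fails — Rad and Rdb but not Rab.
F2: fails — Ruv and Rvu but not Ruu.
F3: fails — Rw1w0 and Rw0w1 but not Rw1w1.
Valid on no frame.

none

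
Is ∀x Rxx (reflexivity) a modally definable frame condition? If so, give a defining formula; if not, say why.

Yes — defined by □q → q

This is a Sahlqvist condition; the T axiom □q → q defines it.
Suppose □q→q is valid. At any x set V(q)={w : Rxw}. Then □q holds at x, so q holds at x, i.e. Rxx.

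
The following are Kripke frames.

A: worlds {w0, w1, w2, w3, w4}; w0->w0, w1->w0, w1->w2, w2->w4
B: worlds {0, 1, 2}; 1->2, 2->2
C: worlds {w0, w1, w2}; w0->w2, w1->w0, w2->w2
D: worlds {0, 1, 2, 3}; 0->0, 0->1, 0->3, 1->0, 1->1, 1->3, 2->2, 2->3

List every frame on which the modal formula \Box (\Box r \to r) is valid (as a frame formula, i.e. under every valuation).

The schema corresponds to shift-reflexivity: \forall x \forall y (Rxy \to Ryy).
A: fails — Rw2w4 but not Rw4w4.
B: holds.
C: fails — Rw1w0 but not Rw0w0.
D: fails — R23 but not R33.
Valid on: B.

B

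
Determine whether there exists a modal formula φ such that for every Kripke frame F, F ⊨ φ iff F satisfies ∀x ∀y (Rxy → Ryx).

This is a Sahlqvist condition; the B axiom q → □◇q defines it.
Suppose q→□◇q is valid. Take Rxy and set V(q)={x}. Then q at x, so □◇q at x, so ◇q at y, so some z with Ryz has q; z=x, i.e. Ryx.

Yes — defined by q → □◇q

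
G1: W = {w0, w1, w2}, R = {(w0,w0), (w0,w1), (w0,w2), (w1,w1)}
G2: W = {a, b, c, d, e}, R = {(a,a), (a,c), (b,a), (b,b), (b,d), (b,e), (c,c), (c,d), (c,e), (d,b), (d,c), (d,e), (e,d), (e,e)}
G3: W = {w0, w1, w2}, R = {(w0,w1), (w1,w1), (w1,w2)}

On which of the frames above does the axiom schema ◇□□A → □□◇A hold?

This is the axiom for a generalized confluence (Geach) condition; its first-order frame correspondent is ∀x ∀y ∀z ((xRy ∧ xR²z) → ∃w (yR²w ∧ zRw)).
G1: fails — w0Rw0, w0R²w2 but no w with w0R²w and w2Rw.
G2: condition met.
G3: fails — w0Rw1, w0R²w2 but no w with w1R²w and w2Rw.

G2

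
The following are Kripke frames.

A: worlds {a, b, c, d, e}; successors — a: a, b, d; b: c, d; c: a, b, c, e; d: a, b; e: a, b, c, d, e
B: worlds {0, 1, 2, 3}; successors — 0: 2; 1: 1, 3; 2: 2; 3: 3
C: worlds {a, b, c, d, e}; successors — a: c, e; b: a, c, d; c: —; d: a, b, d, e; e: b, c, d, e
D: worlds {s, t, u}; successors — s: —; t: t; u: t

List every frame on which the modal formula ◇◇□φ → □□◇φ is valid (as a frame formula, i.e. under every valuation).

B, D

This is the axiom for a generalized confluence (Geach) condition; its first-order frame correspondent is ∀x ∀y ∀z ((xR²y ∧ xR²z) → ∃w (yRw ∧ zRw)).
A: fails — aR²b, aR²d but no w with bRw and dRw.
B: satisfies the condition.
C: fails — aR²b, aR²c but no w with bRw and cRw.
D: satisfies the condition.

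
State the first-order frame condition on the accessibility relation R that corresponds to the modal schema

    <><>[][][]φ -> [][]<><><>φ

This is a Sahlqvist (Geach-type) schema ◇^2□^3φ → □^2◇^3φ.
Minimal-valuation argument: fix x; take any y with xR^2y and any z with xR^2z. Set V(φ) to the set of worlds R-reachable from y in exactly 3 steps. Then □^3φ holds at y, so the antecedent holds at x; validity forces ◇^3φ at z, giving a w with zR^3w and yR^3w.
First-order correspondent: forall x forall y forall z ((x R^2 y & x R^2 z) -> exists w (y R^3 w & z R^3 w)).

forall x forall y forall z ((x R^2 y & x R^2 z) -> exists w (y R^3 w & z R^3 w))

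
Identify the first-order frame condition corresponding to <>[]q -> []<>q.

Suppose ◇□q→□◇q is valid. Take Rxy, Rxz and set V(q)={w : Ryw}. Then □q at y so ◇□q at x, so □◇q at x, so ◇q at z, giving w with Rzw and Ryw.
The converse is a direct semantic check.
So the correspondent is convergence.

Convergence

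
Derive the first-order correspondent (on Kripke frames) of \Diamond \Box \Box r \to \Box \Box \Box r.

This is a Sahlqvist (Geach-type) schema ◇^1□^2r → □^3◇^0r.
Minimal-valuation argument: fix x; take any y with xR^1y and any z with xR^3z. Set V(r) to the set of worlds R-reachable from y in exactly 2 steps. Then □^2r holds at y, so the antecedent holds at x; validity forces ◇^0r at z, giving a w with zR^0w and yR^2w.
First-order correspondent: \forall x \forall y \forall z ((xRy \wedge x R^3 z) \to \exists w (y R^2 w \wedge z = w)).

\forall x \forall y \forall z ((xRy \wedge x R^3 z) \to \exists w (y R^2 w \wedge z = w))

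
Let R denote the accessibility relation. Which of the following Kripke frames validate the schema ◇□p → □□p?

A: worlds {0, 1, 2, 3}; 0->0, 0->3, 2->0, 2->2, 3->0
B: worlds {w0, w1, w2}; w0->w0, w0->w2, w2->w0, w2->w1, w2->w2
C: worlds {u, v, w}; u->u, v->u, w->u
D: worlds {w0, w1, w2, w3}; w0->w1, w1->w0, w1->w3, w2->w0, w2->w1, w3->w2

This is the axiom for a generalized confluence (Geach) condition; its first-order frame correspondent is ∀x ∀y ∀z ((xRy ∧ xR²z) → ∃w (yRw ∧ z = w)).
A: fails — 0R3, 0R²3 but no w with 3Rw and 3=w.
B: fails — w0Rw0, w0R²w1 but no w with w0Rw and w1=w.
C: satisfies the condition.
D: fails — w1Rw0, w1R²w2 but no w with w0Rw and w2=w.

C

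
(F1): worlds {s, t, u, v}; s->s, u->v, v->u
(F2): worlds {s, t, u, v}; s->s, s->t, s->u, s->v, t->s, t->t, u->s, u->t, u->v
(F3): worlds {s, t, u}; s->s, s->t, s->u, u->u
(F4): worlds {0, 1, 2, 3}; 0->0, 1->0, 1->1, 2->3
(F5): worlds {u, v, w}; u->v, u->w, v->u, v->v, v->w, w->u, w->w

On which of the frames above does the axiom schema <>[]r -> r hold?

This is the axiom for symmetry; its first-order frame correspondent is forall x forall y (Rxy -> Ryx).
(F1): ✓.
(F2): fails — Ruv but not Rvu.
(F3): fails — Rsu but not Rus.
(F4): fails — R10 but not R01.
(F5): fails — Rvw but not Rwv.
Valid on: (F1).

(F1)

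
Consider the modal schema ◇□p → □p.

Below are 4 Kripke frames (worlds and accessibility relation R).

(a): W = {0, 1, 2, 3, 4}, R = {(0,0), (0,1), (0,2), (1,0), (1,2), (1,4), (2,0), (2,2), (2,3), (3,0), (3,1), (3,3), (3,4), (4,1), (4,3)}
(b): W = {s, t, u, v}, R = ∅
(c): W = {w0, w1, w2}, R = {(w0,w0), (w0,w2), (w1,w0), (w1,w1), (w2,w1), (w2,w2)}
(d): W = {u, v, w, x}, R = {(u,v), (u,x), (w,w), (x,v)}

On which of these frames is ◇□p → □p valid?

(b)

The schema corresponds to the Euclidean property: ∀x ∀y ∀z (Rxy ∧ Rxz → Ryz).
(a): fails — R02 and R01 but not R21.
(b): satisfies the condition.
(c): fails — Rw0w2 and Rw0w0 but not Rw2w0.
(d): fails — Ruv and Ruv but not Rvv.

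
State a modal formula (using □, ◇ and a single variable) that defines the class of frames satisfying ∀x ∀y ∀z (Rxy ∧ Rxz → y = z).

A defining formula is ◇q → □q (the CD axiom).
Suppose ◇q→□q is valid. Take Rxy, Rxz and set V(q)={y}. Then ◇q at x, so □q at x, so q at z, i.e. z=y.

◇q → □q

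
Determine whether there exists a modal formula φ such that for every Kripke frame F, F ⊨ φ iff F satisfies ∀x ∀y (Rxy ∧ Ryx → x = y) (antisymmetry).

Modal frame validity is preserved under surjective bounded morphisms.
The 8-cycle (worlds 0,1,2,3,4,5,6,7 with 0→1→2→3→4→5→6→7→0) is antisymmetric. Sending even-indexed worlds to • and odd-indexed worlds to ∘ is a surjective bounded morphism onto the two-world frame with •↔∘, which is not antisymmetric.
Hence antisymmetry is not modally definable.

Not definable by any modal formula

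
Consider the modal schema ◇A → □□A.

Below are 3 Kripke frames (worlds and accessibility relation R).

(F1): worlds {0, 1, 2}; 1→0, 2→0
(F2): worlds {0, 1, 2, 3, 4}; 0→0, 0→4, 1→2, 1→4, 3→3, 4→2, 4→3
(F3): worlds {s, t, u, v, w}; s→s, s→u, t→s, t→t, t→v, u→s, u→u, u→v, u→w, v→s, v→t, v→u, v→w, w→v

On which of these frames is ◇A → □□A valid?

The schema corresponds to a generalized confluence (Geach) condition: ∀x ∀y ∀z ((xRy ∧ xR²z) → ∃w (y = w ∧ z = w)).
(F1): satisfies the condition.
(F2): fails — 0R0, 0R²2 but 0 ≠ 2.
(F3): fails — sRs, sR²u but s ≠ u.

(F1)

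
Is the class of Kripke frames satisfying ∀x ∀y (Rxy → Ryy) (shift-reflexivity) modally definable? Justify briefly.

Definable; □(□r → r) defines it

Yes: it is shift-reflexivity, defined by the T□ schema □(□r → r).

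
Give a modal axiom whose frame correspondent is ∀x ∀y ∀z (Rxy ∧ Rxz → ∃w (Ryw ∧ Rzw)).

◇□r → □◇r

The condition is convergence. The .2 schema ◇□r → □◇r defines it.
Suppose ◇□r→□◇r is valid. Take Rxy, Rxz and set V(r)={w : Ryw}. Then □r at y so ◇□r at x, so □◇r at x, so ◇r at z, giving w with Rzw and Ryw.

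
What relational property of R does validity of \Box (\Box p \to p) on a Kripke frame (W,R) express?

Shift-reflexivity

Suppose □(□p→p) is valid. Take Rxy and set V(p)={w : Ryw}. Then at y, □p holds; since □(□p→p) at x, □p→p at y, so p at y, i.e. Ryy.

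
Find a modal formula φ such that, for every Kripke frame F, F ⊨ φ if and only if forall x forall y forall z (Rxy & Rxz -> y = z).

◇ψ → □ψ

The condition is partial functionality. The CD schema ◇ψ → □ψ defines it.
Suppose ◇ψ→□ψ is valid. Take Rxy, Rxz and set V(ψ)={y}. Then ◇ψ at x, so □ψ at x, so ψ at z, i.e. z=y.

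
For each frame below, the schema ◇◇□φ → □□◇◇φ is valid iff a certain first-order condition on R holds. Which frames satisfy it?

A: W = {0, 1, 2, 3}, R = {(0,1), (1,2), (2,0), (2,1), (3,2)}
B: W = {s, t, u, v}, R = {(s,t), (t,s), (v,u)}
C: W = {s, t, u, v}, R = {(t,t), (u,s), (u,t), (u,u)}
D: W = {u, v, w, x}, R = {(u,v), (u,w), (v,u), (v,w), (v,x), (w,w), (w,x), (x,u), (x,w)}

Frame correspondent (Sahlqvist): ∀x ∀y ∀z ((xR²y ∧ xR²z) → ∃w (yRw ∧ zR²w)) — i.e. a generalized confluence (Geach) condition.
A: fails — 1R²0, 1R²0 but no w with 0Rw and 0R²w.
B: fails — sR²s, sR²s but no w with sRw and sR²w.
C: fails — uR²s, uR²s but no w with sRw and sR²w.
D: satisfies the condition.

D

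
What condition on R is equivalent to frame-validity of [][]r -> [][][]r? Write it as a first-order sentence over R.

forall x forall z (x R^3 z -> exists w (x R^2 w & z = w))

This is a Sahlqvist (Geach-type) schema ◇^0□^2r → □^3◇^0r.
First-order correspondent: forall x forall z (x R^3 z -> exists w (x R^2 w & z = w)).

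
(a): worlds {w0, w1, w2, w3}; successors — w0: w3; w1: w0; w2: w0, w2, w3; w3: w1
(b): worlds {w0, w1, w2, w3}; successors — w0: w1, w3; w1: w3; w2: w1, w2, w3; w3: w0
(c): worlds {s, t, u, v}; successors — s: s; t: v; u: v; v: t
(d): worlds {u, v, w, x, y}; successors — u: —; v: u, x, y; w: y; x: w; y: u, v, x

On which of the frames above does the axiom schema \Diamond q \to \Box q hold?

This is the axiom for partial functionality; its first-order frame correspondent is \forall x \forall y \forall z (Rxy \wedge Rxz \to y = z).
(a): fails — w2 sees both w0 and w2.
(b): fails — w0 sees both w1 and w3.
(c): condition met.
(d): fails — v sees both u and x.
Valid on: (c).

(c)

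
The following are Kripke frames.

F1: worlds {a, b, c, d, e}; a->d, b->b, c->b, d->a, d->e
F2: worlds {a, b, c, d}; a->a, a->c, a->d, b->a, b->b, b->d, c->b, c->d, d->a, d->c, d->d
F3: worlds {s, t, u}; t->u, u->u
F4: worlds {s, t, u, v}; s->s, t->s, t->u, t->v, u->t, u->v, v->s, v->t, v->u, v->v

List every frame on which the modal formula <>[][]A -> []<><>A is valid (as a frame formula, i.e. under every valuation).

F2, F3, F4

The schema corresponds to a generalized confluence (Geach) condition: forall x forall y forall z ((xRy & xRz) -> exists w (y R^2 w & z R^2 w)).
F1: fails — dRa, dRe but no w with aR²w and eR²w.
F2: satisfies the condition.
F3: satisfies the condition.
F4: satisfies the condition.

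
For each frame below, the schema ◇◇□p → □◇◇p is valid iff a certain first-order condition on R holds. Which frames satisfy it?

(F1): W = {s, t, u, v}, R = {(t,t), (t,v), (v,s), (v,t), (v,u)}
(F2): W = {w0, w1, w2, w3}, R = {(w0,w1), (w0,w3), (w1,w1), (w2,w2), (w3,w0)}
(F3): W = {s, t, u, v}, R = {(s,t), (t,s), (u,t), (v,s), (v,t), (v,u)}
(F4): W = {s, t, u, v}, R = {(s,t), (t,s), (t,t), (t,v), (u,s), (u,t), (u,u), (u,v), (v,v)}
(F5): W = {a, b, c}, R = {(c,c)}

(F2), (F5)

The schema corresponds to a generalized confluence (Geach) condition: ∀x ∀y ∀z ((xR²y ∧ xRz) → ∃w (yRw ∧ zR²w)).
(F1): fails — tR²s, tRt but no w with sRw and tR²w.
(F2): holds.
(F3): fails — vR²s, vRs but no w with sRw and sR²w.
(F4): fails — tR²s, tRv but no w with sRw and vR²w.
(F5): holds.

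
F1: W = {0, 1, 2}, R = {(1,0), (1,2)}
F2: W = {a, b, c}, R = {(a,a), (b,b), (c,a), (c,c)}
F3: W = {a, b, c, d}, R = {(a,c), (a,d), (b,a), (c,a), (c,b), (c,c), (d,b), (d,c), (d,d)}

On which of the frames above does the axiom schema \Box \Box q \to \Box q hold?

F2

The schema corresponds to density: \forall x \forall y (Rxy \to \exists z (Rxz \wedge Rzy)).
F1: fails — R12 but no z with R1z and Rz2.
F2: satisfies the condition.
F3: fails — Rba but no z with Rbz and Rza.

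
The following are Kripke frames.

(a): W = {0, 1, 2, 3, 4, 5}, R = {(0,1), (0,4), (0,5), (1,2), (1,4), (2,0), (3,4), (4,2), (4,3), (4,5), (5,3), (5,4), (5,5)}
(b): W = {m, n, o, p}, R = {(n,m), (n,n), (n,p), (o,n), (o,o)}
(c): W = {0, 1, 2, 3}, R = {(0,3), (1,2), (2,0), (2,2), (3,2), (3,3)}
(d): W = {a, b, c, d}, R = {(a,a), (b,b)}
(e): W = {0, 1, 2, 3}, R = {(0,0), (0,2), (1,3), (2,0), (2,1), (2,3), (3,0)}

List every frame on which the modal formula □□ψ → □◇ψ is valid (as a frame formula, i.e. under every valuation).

(a), (c), (d), (e)

The schema corresponds to a generalized confluence (Geach) condition: ∀x ∀z (xRz → ∃w (xR²w ∧ zRw)).
(a): ✓.
(b): fails — nRm but no w with nR²w and mRw.
(c): ✓.
(d): ✓.
(e): ✓.
Valid on: (a), (c), (d), (e).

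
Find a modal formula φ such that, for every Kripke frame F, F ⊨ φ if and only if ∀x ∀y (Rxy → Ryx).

This is symmetry; the standard corresponding axiom is B: ψ → □◇ψ.
Suppose ψ→□◇ψ is valid. Take Rxy and set V(ψ)={x}. Then ψ at x, so □◇ψ at x, so ◇ψ at y, so some z with Ryz has ψ; z=x, i.e. Ryx.

ψ → □◇ψ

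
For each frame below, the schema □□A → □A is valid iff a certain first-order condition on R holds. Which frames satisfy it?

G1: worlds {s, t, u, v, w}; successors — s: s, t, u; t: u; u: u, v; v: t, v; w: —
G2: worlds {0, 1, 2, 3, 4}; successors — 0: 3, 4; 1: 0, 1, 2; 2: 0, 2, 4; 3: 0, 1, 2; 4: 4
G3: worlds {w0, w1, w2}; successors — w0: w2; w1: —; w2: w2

G1, G3

This is the axiom for density; its first-order frame correspondent is ∀x ∀y (Rxy → ∃z (Rxz ∧ Rzy)).
G1: satisfies the condition.
G2: fails — R03 but no z with R0z and Rz3.
G3: satisfies the condition.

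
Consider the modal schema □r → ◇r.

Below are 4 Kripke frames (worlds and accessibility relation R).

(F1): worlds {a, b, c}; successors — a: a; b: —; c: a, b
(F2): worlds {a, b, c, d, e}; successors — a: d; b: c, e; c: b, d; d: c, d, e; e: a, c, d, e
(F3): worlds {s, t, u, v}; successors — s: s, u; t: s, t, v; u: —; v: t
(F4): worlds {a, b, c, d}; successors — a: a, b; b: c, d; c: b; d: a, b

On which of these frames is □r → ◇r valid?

(F2), (F4)

The schema corresponds to seriality: ∀x ∃y Rxy.
(F1): fails — world b has no successor.
(F2): holds.
(F3): fails — world u has no successor.
(F4): holds.
Valid on: (F2), (F4).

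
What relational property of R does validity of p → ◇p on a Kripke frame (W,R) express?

reflexivity

This is frame-equivalent to □p → p (substitute ¬p for p and contrapose).
Suppose □p→p is valid. At any x set V(p)={w : Rxw}. Then □p holds at x, so p holds at x, i.e. Rxx.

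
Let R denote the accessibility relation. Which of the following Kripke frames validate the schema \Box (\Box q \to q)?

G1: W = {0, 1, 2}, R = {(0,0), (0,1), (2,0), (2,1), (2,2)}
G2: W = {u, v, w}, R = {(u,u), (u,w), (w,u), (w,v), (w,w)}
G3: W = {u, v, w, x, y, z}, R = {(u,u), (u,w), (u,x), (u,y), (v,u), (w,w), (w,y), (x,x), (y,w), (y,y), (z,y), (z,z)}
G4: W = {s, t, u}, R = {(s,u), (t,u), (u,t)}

The schema corresponds to shift-reflexivity: \forall x \forall y (Rxy \to Ryy).
G1: fails — R01 but not R11.
G2: fails — Rwv but not Rvv.
G3: holds.
G4: fails — Rsu but not Ruu.
Valid on: G3.

G3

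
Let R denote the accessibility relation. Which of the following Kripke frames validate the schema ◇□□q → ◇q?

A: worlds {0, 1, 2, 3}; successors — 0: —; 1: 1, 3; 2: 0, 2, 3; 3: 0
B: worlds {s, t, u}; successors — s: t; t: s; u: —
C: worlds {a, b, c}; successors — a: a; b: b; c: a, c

Frame correspondent (Sahlqvist): ∀x ∀y (xRy → ∃w (yR²w ∧ xRw)) — i.e. a generalized confluence (Geach) condition.
A: fails — 1R3 but no w with 3R²w and 1Rw.
B: satisfies the condition.
C: satisfies the condition.

B, C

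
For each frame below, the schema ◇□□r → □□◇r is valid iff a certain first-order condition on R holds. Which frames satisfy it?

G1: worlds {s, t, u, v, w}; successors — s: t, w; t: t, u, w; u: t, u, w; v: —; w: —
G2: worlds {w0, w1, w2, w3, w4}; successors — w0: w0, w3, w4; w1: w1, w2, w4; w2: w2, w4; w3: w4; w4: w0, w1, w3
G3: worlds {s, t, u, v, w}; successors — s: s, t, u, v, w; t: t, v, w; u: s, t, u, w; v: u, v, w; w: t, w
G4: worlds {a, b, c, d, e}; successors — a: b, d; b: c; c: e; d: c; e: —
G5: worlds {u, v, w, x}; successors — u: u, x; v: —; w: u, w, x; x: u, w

The schema corresponds to a generalized confluence (Geach) condition: ∀x ∀y ∀z ((xRy ∧ xR²z) → ∃w (yR²w ∧ zRw)).
G1: fails — sRt, sR²w but no w* with tR²w* and wRw*.
G2: fails — w0Rw3, w0R²w3 but no w with w3R²w and w3Rw.
G3: holds.
G4: fails — bRc, bR²e but no w with cR²w and eRw.
G5: holds.

G3, G5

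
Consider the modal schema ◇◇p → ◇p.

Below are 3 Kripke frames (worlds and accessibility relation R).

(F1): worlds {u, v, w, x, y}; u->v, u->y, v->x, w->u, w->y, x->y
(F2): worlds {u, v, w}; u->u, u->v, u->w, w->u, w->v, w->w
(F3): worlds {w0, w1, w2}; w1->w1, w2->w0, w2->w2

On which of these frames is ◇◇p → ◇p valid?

This is the axiom for transitivity; its first-order frame correspondent is ∀x ∀y ∀z (Rxy ∧ Ryz → Rxz).
(F1): fails — Ruv and Rvx but not Rux.
(F2): ✓.
(F3): ✓.

(F2), (F3)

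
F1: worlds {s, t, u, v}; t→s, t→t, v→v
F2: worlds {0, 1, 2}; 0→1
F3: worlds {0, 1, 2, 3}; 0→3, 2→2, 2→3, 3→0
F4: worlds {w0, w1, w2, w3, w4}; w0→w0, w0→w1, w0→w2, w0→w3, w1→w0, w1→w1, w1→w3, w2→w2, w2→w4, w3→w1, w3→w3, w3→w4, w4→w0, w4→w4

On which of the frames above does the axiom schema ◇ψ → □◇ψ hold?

none

This is the axiom for the Euclidean property; its first-order frame correspondent is ∀x ∀y ∀z (Rxy ∧ Rxz → Ryz).
F1: fails — Rts and Rtt but not Rst.
F2: fails — R01 and R01 but not R11.
F3: fails — R03 and R03 but not R33.
F4: fails — Rw0w1 and Rw0w2 but not Rw1w2.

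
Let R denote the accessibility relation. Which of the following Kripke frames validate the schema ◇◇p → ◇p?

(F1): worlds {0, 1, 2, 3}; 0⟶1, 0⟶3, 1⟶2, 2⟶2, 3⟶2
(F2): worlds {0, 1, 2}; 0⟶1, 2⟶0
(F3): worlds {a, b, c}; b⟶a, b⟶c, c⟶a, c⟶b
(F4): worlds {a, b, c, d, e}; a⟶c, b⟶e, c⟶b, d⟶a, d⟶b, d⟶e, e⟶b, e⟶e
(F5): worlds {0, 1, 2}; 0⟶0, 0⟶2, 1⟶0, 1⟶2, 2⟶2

Frame correspondent (Sahlqvist): ∀x ∀y ∀z (Rxy ∧ Ryz → Rxz) — i.e. transitivity.
(F1): fails — R01 and R12 but not R02.
(F2): fails — R20 and R01 but not R21.
(F3): fails — Rcb and Rbc but not Rcc.
(F4): fails — Rcb and Rbe but not Rce.
(F5): holds.

(F5)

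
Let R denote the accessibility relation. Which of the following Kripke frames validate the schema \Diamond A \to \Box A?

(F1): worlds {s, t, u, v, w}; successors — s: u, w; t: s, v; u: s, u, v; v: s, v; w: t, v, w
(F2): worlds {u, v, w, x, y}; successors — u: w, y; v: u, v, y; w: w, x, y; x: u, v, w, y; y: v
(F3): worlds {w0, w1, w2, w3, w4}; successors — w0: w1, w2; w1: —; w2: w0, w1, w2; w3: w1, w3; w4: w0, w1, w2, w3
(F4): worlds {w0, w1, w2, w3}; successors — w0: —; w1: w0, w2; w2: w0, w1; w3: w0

none

This is the axiom for partial functionality; its first-order frame correspondent is \forall x \forall y \forall z (Rxy \wedge Rxz \to y = z).
(F1): fails — s sees both u and w.
(F2): fails — u sees both w and y.
(F3): fails — w0 sees both w1 and w2.
(F4): fails — w1 sees both w0 and w2.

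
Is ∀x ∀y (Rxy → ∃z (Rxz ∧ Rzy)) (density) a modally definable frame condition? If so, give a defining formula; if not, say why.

Yes: it is density, defined by the C4 schema □□q → □q.
Suppose □□q→□q is valid. Take Rxy and set V(q)={w : xR²w}. Then □□q at x, so □q at x, so q at y, i.e. ∃z(Rxz∧Rzy).

Yes — defined by □□q → □q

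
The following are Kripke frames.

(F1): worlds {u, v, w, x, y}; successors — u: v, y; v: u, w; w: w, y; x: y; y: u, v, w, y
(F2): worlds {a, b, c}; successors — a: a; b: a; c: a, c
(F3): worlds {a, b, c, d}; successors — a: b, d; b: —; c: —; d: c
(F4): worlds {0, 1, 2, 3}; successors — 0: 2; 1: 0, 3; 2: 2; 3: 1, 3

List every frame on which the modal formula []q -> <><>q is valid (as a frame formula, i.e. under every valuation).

(F1), (F2), (F4)

Frame correspondent (Sahlqvist): forall x exists w (xRw & x R^2 w) — i.e. a generalized confluence (Geach) condition.
(F1): holds.
(F2): holds.
(F3): fails — at a but no w with aRw and aR²w.
(F4): holds.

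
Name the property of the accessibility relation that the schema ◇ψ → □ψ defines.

Suppose ◇ψ→□ψ is valid. Take Rxy, Rxz and set V(ψ)={y}. Then ◇ψ at x, so □ψ at x, so ψ at z, i.e. z=y.

partial functionality: ∀x ∀y ∀z (Rxy ∧ Rxz → y = z)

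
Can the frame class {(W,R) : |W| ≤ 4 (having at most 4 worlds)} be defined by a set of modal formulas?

If a class were modally definable it would be closed under disjoint unions (Goldblatt–Thomason).
Any modal formula valid on each of 5 disjoint one-world frames is valid on their disjoint union (validity is preserved under disjoint unions). Each one-world frame has |W|=1≤4, but the union has |W|=5.
So no modal formula (or set of formulas) defines exactly the |W|≤4 frames.

Not modally definable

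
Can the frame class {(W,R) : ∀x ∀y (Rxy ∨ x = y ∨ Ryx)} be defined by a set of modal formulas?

Any modally definable frame class is closed under disjoint unions.
Take 4 disjoint single-world reflexive frames: each is trivially connected, but their disjoint union has 4 worlds with no edge between distinct components, so it is not connected.
So no modal formula (or set of formulas) defines exactly the connected frames.

No — not modally definable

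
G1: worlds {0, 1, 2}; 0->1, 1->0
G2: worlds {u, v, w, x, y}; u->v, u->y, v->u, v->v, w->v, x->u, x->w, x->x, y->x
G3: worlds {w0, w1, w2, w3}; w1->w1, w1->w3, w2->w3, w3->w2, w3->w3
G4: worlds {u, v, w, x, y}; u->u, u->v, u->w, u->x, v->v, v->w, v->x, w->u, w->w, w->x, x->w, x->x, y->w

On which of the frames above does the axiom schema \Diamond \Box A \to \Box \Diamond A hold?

G1, G3, G4

The schema corresponds to convergence: \forall x \forall y \forall z (Rxy \wedge Rxz \to \exists w (Ryw \wedge Rzw)).
G1: holds.
G2: fails — Ruv and Ruy but v and y have no common successor.
G3: holds.
G4: holds.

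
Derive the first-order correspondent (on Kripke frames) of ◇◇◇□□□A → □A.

∀x ∀y ∀z ((xR³y ∧ xRz) → ∃w (yR³w ∧ z = w))

This is a Sahlqvist (Geach-type) schema ◇^3□^3A → □^1◇^0A.
Minimal-valuation argument: fix x; take any y with xR^3y and any z with xR^1z. Set V(A) to the set of worlds R-reachable from y in exactly 3 steps. Then □^3A holds at y, so the antecedent holds at x; validity forces ◇^0A at z, giving a w with zR^0w and yR^3w.
First-order correspondent: ∀x ∀y ∀z ((xR³y ∧ xRz) → ∃w (yR³w ∧ z = w)).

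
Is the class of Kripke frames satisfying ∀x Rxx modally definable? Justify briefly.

Definable; □r → r defines it

This is a Sahlqvist condition; the T axiom □r → r defines it.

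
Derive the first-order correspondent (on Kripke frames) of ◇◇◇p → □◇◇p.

∀x ∀y ∀z ((xR³y ∧ xRz) → ∃w (y = w ∧ zR²w))

This is a Sahlqvist (Geach-type) schema ◇^3□^0p → □^1◇^2p.
Minimal-valuation argument: fix x; take any y with xR^3y and any z with xR^1z. Set V(p) to the set of worlds R-reachable from y in exactly 0 steps. Then □^0p holds at y, so the antecedent holds at x; validity forces ◇^2p at z, giving a w with zR^2w and yR^0w.
First-order correspondent: ∀x ∀y ∀z ((xR³y ∧ xRz) → ∃w (y = w ∧ zR²w)).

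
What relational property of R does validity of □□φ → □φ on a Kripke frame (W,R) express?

Density

This schema is the C4 axiom.
It corresponds to density: ∀x ∀y (Rxy → ∃z (Rxz ∧ Rzy)).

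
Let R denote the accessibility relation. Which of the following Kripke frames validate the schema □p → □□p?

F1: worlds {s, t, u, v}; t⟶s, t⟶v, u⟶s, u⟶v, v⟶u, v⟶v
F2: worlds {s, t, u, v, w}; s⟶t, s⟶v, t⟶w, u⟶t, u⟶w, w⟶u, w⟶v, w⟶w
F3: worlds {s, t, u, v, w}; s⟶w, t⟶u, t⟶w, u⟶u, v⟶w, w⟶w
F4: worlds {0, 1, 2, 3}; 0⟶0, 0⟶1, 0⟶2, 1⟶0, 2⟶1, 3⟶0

F3

Frame correspondent (Sahlqvist): ∀x ∀y ∀z (Rxy ∧ Ryz → Rxz) — i.e. transitivity.
F1: fails — Ruv and Rvu but not Ruu.
F2: fails — Ruw and Rwu but not Ruu.
F3: ✓.
F4: fails — R10 and R02 but not R12.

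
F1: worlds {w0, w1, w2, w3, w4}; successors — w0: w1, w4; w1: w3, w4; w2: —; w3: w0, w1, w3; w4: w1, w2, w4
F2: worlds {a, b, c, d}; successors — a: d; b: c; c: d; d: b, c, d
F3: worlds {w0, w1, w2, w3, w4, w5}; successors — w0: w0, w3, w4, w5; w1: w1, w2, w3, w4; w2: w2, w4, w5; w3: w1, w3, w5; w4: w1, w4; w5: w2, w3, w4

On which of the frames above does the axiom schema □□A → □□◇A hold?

The schema corresponds to a generalized confluence (Geach) condition: ∀x ∀z (xR²z → ∃w (xR²w ∧ zRw)).
F1: fails — w0R²w2 but no w with w0R²w and w2Rw.
F2: condition met.
F3: condition met.

F2, F3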